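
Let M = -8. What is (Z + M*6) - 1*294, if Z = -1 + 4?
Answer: -339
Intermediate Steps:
Z = 3
(Z + M*6) - 1*294 = (3 - 8*6) - 1*294 = (3 - 48) - 294 = -45 - 294 = -339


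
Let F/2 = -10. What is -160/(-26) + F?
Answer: -180/13 ≈ -13.846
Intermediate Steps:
F = -20 (F = 2*(-10) = -20)
-160/(-26) + F = -160/(-26) - 20 = -160*(-1)/26 - 20 = -8*(-10/13) - 20 = 80/13 - 20 = -180/13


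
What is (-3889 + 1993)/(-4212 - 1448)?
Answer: 474/1415 ≈ 0.33498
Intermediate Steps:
(-3889 + 1993)/(-4212 - 1448) = -1896/(-5660) = -1896*(-1/5660) = 474/1415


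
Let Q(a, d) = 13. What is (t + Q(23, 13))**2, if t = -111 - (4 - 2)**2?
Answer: 10404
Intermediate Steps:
t = -115 (t = -111 - 1*2**2 = -111 - 1*4 = -111 - 4 = -115)
(t + Q(23, 13))**2 = (-115 + 13)**2 = (-102)**2 = 10404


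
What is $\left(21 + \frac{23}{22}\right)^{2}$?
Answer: $\frac{235225}{484} \approx 486.0$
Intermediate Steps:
$\left(21 + \frac{23}{22}\right)^{2} = \left(\frac{485}{22}\right)^{2} = \frac{235225}{484}$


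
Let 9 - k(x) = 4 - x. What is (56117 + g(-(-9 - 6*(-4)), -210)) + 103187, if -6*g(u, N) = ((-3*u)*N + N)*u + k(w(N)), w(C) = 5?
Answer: 405457/3 ≈ 1.3515e+5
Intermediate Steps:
k(x) = 5 + x (k(x) = 9 - (4 - x) = 9 + (-4 + x) = 5 + x)
g(u, N) = -5/3 - u*(N - 3*N*u)/6 (g(u, N) = -(((-3*u)*N + N)*u + (5 + 5))/6 = -((-3*N*u + N)*u + 10)/6 = -((N - 3*N*u)*u + 10)/6 = -(u*(N - 3*N*u) + 10)/6 = -(10 + u*(N - 3*N*u))/6 = -5/3 - u*(N - 3*N*u)/6)
(56117 + g(-(-9 - 6*(-4)), -210)) + 103187 = (56117 + (-5/3 + (½)*(-210)*(-(-9 - 6*(-4)))² - ⅙*(-210)*(-(-9 - 6*(-4))))) + 103187 = (56117 + (-5/3 + (½)*(-210)*(-(-9 + 24))² - ⅙*(-210)*(-(-9 + 24)))) + 103187 = (56117 + (-5/3 + (½)*(-210)*(-1*15)² - ⅙*(-210)*(-1*15))) + 103187 = (56117 + (-5/3 + (½)*(-210)*(-15)² - ⅙*(-210)*(-15))) + 103187 = (56117 + (-5/3 + (½)*(-210)*225 - 525)) + 103187 = (56117 + (-5/3 - 23625 - 525)) + 103187 = (56117 - 72455/3) + 103187 = 95896/3 + 103187 = 405457/3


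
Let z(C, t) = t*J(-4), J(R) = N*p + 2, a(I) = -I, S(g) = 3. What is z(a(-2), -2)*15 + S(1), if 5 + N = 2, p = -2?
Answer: -237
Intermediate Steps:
N = -3 (N = -5 + 2 = -3)
J(R) = 8 (J(R) = -3*(-2) + 2 = 6 + 2 = 8)
z(C, t) = 8*t (z(C, t) = t*8 = 8*t)
z(a(-2), -2)*15 + S(1) = (8*(-2))*15 + 3 = -16*15 + 3 = -240 + 3 = -237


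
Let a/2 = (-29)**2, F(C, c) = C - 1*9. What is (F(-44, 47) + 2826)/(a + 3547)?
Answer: 2773/5229 ≈ 0.53031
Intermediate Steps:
F(C, c) = -9 + C (F(C, c) = C - 9 = -9 + C)
a = 1682 (a = 2*(-29)**2 = 2*841 = 1682)
(F(-44, 47) + 2826)/(a + 3547) = ((-9 - 44) + 2826)/(1682 + 3547) = (-53 + 2826)/5229 = 2773*(1/5229) = 2773/5229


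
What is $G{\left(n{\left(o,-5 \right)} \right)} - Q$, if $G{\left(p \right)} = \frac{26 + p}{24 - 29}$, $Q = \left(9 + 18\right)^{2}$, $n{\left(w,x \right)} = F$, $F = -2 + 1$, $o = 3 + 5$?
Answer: $-734$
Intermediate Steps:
$o = 8$
$F = -1$
$n{\left(w,x \right)} = -1$
$Q = 729$ ($Q = 27^{2} = 729$)
$G{\left(p \right)} = - \frac{26}{5} - \frac{p}{5}$ ($G{\left(p \right)} = \frac{26 + p}{-5} = \left(26 + p\right) \left(- \frac{1}{5}\right) = - \frac{26}{5} - \frac{p}{5}$)
$G{\left(n{\left(o,-5 \right)} \right)} - Q = \left(- \frac{26}{5} - - \frac{1}{5}\right) - 729 = \left(- \frac{26}{5} + \frac{1}{5}\right) - 729 = -5 - 729 = -734$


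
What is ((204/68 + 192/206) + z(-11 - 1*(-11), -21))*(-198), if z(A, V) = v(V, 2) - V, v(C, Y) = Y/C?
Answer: -3545652/721 ≈ -4917.7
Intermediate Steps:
z(A, V) = -V + 2/V (z(A, V) = 2/V - V = -V + 2/V)
((204/68 + 192/206) + z(-11 - 1*(-11), -21))*(-198) = ((204/68 + 192/206) + (-1*(-21) + 2/(-21)))*(-198) = ((204*(1/68) + 192*(1/206)) + (21 + 2*(-1/21)))*(-198) = ((3 + 96/103) + (21 - 2/21))*(-198) = (405/103 + 439/21)*(-198) = (53722/2163)*(-198) = -3545652/721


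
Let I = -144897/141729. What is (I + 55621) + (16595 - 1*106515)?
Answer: -1620435956/47243 ≈ -34300.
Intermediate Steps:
I = -48299/47243 (I = -144897*1/141729 = -48299/47243 ≈ -1.0224)
(I + 55621) + (16595 - 1*106515) = (-48299/47243 + 55621) + (16595 - 1*106515) = 2627654604/47243 + (16595 - 106515) = 2627654604/47243 - 89920 = -1620435956/47243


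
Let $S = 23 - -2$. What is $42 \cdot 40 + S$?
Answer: $1705$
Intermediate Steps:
$S = 25$ ($S = 23 + 2 = 25$)
$42 \cdot 40 + S = 42 \cdot 40 + 25 = 1680 + 25 = 1705$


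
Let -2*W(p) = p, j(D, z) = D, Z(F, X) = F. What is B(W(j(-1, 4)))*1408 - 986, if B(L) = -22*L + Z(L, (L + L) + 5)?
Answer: -15770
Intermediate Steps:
W(p) = -p/2
B(L) = -21*L (B(L) = -22*L + L = -21*L)
B(W(j(-1, 4)))*1408 - 986 = -(-21)*(-1)/2*1408 - 986 = -21*½*1408 - 986 = -21/2*1408 - 986 = -14784 - 986 = -15770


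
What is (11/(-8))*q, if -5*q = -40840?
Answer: -11231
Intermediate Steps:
q = 8168 (q = -1/5*(-40840) = 8168)
(11/(-8))*q = (11/(-8))*8168 = (11*(-1/8))*8168 = -11/8*8168 = -11231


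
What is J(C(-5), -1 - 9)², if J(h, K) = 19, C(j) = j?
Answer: 361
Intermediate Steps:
J(C(-5), -1 - 9)² = 19² = 361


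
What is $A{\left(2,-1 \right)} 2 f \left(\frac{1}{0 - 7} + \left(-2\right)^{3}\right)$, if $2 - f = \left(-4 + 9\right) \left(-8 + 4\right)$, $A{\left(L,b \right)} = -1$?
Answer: $\frac{2508}{7} \approx 358.29$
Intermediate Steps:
$f = 22$ ($f = 2 - \left(-4 + 9\right) \left(-8 + 4\right) = 2 - 5 \left(-4\right) = 2 - -20 = 2 + 20 = 22$)
$A{\left(2,-1 \right)} 2 f \left(\frac{1}{0 - 7} + \left(-2\right)^{3}\right) = - 2 \cdot 22 \left(\frac{1}{0 - 7} + \left(-2\right)^{3}\right) = - 44 \left(\frac{1}{-7} - 8\right) = - 44 \left(- \frac{1}{7} - 8\right) = - \frac{44 \left(-57\right)}{7} = \left(-1\right) \left(- \frac{2508}{7}\right) = \frac{2508}{7}$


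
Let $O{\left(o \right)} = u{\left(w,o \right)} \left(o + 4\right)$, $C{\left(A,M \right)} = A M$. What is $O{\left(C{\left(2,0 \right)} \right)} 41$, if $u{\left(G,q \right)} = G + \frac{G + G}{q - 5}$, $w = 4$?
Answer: $\frac{1968}{5} \approx 393.6$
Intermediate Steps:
$u{\left(G,q \right)} = G + \frac{2 G}{-5 + q}$
$O{\left(o \right)} = \frac{4 \left(-3 + o\right) \left(4 + o\right)}{-5 + o}$ ($O{\left(o \right)} = \frac{4 \left(-3 + o\right)}{-5 + o} \left(o + 4\right) = \frac{4 \left(-3 + o\right)}{-5 + o} \left(4 + o\right) = \frac{4 \left(-3 + o\right) \left(4 + o\right)}{-5 + o}$)
$O{\left(C{\left(2,0 \right)} \right)} 41 = \frac{4 \left(-3 + 2 \cdot 0\right) \left(4 + 2 \cdot 0\right)}{-5 + 2 \cdot 0} \cdot 41 = \frac{4 \left(-3 + 0\right) \left(4 + 0\right)}{-5 + 0} \cdot 41 = 4 \frac{1}{-5} \left(-3\right) 4 \cdot 41 = 4 \left(- \frac{1}{5}\right) \left(-3\right) 4 \cdot 41 = \frac{48}{5} \cdot 41 = \frac{1968}{5}$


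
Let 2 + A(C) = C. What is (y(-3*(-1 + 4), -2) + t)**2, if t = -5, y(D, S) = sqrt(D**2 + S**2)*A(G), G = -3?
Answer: 2150 + 50*sqrt(85) ≈ 2611.0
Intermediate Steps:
A(C) = -2 + C
y(D, S) = -5*sqrt(D**2 + S**2) (y(D, S) = sqrt(D**2 + S**2)*(-2 - 3) = sqrt(D**2 + S**2)*(-5) = -5*sqrt(D**2 + S**2))
(y(-3*(-1 + 4), -2) + t)**2 = (-5*sqrt((-3*(-1 + 4))**2 + (-2)**2) - 5)**2 = (-5*sqrt((-3*3)**2 + 4) - 5)**2 = (-5*sqrt((-9)**2 + 4) - 5)**2 = (-5*sqrt(81 + 4) - 5)**2 = (-5*sqrt(85) - 5)**2 = (-5 - 5*sqrt(85))**2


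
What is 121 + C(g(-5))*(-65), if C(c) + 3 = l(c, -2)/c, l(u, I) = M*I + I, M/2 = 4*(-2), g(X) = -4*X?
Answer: 437/2 ≈ 218.50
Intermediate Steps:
M = -16 (M = 2*(4*(-2)) = 2*(-8) = -16)
l(u, I) = -15*I (l(u, I) = -16*I + I = -15*I)
C(c) = -3 + 30/c (C(c) = -3 + (-15*(-2))/c = -3 + 30/c)
121 + C(g(-5))*(-65) = 121 + (-3 + 30/((-4*(-5))))*(-65) = 121 + (-3 + 30/20)*(-65) = 121 + (-3 + 30*(1/20))*(-65) = 121 + (-3 + 3/2)*(-65) = 121 - 3/2*(-65) = 121 + 195/2 = 437/2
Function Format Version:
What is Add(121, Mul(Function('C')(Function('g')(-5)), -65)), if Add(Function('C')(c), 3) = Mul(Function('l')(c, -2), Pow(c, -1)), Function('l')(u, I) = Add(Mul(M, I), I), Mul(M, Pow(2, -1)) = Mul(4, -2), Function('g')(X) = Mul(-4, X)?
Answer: Rational(437, 2) ≈ 218.50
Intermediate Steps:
M = -16 (M = Mul(2, Mul(4, -2)) = Mul(2, -8) = -16)
Function('l')(u, I) = Mul(-15, I) (Function('l')(u, I) = Add(Mul(-16, I), I) = Mul(-15, I))
Function('C')(c) = Add(-3, Mul(30, Pow(c, -1))) (Function('C')(c) = Add(-3, Mul(Mul(-15, -2), Pow(c, -1))) = Add(-3, Mul(30, Pow(c, -1))))
Add(121, Mul(Function('C')(Function('g')(-5)), -65)) = Add(121, Mul(Add(-3, Mul(30, Pow(Mul(-4, -5), -1))), -65)) = Add(121, Mul(Add(-3, Mul(30, Pow(20, -1))), -65)) = Add(121, Mul(Add(-3, Mul(30, Rational(1, 20))), -65)) = Add(121, Mul(Add(-3, Rational(3, 2)), -65)) = Add(121, Mul(Rational(-3, 2), -65)) = Add(121, Rational(195, 2)) = Rational(437, 2)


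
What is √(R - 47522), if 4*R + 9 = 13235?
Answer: I*√176862/2 ≈ 210.27*I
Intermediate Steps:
R = 6613/2 (R = -9/4 + (¼)*13235 = -9/4 + 13235/4 = 6613/2 ≈ 3306.5)
√(R - 47522) = √(6613/2 - 47522) = √(-88431/2) = I*√176862/2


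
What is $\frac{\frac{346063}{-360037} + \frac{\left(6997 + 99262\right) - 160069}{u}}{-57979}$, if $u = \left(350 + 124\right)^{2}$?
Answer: $\frac{48562820779}{2345009154781374} \approx 2.0709 \cdot 10^{-5}$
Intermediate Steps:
$u = 224676$ ($u = 474^{2} = 224676$)
$\frac{\frac{346063}{-360037} + \frac{\left(6997 + 99262\right) - 160069}{u}}{-57979} = \frac{\frac{346063}{-360037} + \frac{\left(6997 + 99262\right) - 160069}{224676}}{-57979} = \left(346063 \left(- \frac{1}{360037}\right) + \left(106259 - 160069\right) \frac{1}{224676}\right) \left(- \frac{1}{57979}\right) = \left(- \frac{346063}{360037} - \frac{26905}{112338}\right) \left(- \frac{1}{57979}\right) = \left(- \frac{48562820779}{40445836506}\right) \left(- \frac{1}{57979}\right) = \frac{48562820779}{2345009154781374}$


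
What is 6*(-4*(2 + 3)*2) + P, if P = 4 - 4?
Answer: -240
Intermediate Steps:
P = 0
6*(-4*(2 + 3)*2) + P = 6*(-4*(2 + 3)*2) + 0 = 6*(-4*5*2) + 0 = 6*(-20*2) + 0 = 6*(-40) + 0 = -240 + 0 = -240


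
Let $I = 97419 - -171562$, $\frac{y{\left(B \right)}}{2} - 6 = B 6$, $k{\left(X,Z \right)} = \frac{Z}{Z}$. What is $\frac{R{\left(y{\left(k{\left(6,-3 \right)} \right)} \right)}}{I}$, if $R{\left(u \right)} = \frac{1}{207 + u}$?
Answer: $\frac{1}{62134611} \approx 1.6094 \cdot 10^{-8}$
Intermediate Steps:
$k{\left(X,Z \right)} = 1$
$y{\left(B \right)} = 12 + 12 B$ ($y{\left(B \right)} = 12 + 2 B 6 = 12 + 2 \cdot 6 B = 12 + 12 B$)
$I = 268981$ ($I = 97419 + 171562 = 268981$)
$\frac{R{\left(y{\left(k{\left(6,-3 \right)} \right)} \right)}}{I} = \frac{1}{\left(207 + \left(12 + 12 \cdot 1\right)\right) 268981} = \frac{1}{207 + \left(12 + 12\right)} \frac{1}{268981} = \frac{1}{207 + 24} \cdot \frac{1}{268981} = \frac{1}{231} \cdot \frac{1}{268981} = \frac{1}{62134611}$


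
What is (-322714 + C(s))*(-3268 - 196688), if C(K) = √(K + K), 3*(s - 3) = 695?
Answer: 64528600584 - 533216*√66 ≈ 6.4524e+10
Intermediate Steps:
s = 704/3 (s = 3 + (⅓)*695 = 3 + 695/3 = 704/3 ≈ 234.67)
C(K) = √2*√K (C(K) = √(2*K) = √2*√K)
(-322714 + C(s))*(-3268 - 196688) = (-322714 + √2*√(704/3))*(-3268 - 196688) = (-322714 + √2*(8*√33/3))*(-199956) = (-322714 + 8*√66/3)*(-199956) = 64528600584 - 533216*√66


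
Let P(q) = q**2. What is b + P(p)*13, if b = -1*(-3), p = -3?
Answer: 120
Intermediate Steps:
b = 3
b + P(p)*13 = 3 + (-3)**2*13 = 3 + 9*13 = 3 + 117 = 120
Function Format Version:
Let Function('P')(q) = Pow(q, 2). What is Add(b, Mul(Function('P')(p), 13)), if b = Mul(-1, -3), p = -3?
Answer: 120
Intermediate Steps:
b = 3
Add(b, Mul(Function('P')(p), 13)) = Add(3, Mul(Pow(-3, 2), 13)) = Add(3, Mul(9, 13)) = Add(3, 117) = 120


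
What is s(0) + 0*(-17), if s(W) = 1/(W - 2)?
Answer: -½ ≈ -0.50000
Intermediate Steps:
s(W) = 1/(-2 + W)
s(0) + 0*(-17) = 1/(-2 + 0) + 0*(-17) = 1/(-2) + 0 = -½ + 0 = -½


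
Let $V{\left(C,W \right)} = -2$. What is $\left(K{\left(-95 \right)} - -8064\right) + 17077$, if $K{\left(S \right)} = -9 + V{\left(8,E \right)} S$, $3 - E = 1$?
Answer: $25322$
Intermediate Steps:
$E = 2$ ($E = 3 - 1 = 2$)
$K{\left(S \right)} = -9 - 2 S$
$\left(K{\left(-95 \right)} - -8064\right) + 17077 = \left(\left(-9 - -190\right) - -8064\right) + 17077 = \left(\left(-9 + 190\right) + 8064\right) + 17077 = \left(181 + 8064\right) + 17077 = 8245 + 17077 = 25322$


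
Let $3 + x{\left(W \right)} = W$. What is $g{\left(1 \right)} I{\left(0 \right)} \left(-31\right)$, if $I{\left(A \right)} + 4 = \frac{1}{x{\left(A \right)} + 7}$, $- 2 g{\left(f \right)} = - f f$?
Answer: $\frac{465}{8} \approx 58.125$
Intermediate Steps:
$x{\left(W \right)} = -3 + W$
$g{\left(f \right)} = \frac{f^{2}}{2}$ ($g{\left(f \right)} = - \frac{\left(-1\right) f f}{2} = - \frac{\left(-1\right) f^{2}}{2} = \frac{f^{2}}{2}$)
$I{\left(A \right)} = -4 + \frac{1}{4 + A}$ ($I{\left(A \right)} = -4 + \frac{1}{\left(-3 + A\right) + 7} = -4 + \frac{1}{4 + A}$)
$g{\left(1 \right)} I{\left(0 \right)} \left(-31\right) = \frac{1^{2}}{2} \frac{-15 - 0}{4 + 0} \left(-31\right) = \frac{1}{2} \cdot 1 \frac{-15 + 0}{4} \left(-31\right) = \frac{\frac{1}{4} \left(-15\right)}{2} \left(-31\right) = \frac{1}{2} \left(- \frac{15}{4}\right) \left(-31\right) = \left(- \frac{15}{8}\right) \left(-31\right) = \frac{465}{8}$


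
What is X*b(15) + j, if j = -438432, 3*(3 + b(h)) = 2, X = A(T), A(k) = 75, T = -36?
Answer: -438607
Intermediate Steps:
X = 75
b(h) = -7/3 (b(h) = -3 + (⅓)*2 = -3 + ⅔ = -7/3)
X*b(15) + j = 75*(-7/3) - 438432 = -175 - 438432 = -438607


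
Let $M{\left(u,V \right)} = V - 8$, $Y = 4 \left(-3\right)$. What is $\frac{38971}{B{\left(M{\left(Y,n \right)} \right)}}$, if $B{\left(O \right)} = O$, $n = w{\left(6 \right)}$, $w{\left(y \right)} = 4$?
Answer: $- \frac{38971}{4} \approx -9742.8$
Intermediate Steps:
$Y = -12$
$n = 4$
$M{\left(u,V \right)} = -8 + V$ ($M{\left(u,V \right)} = V - 8 = -8 + V$)
$\frac{38971}{B{\left(M{\left(Y,n \right)} \right)}} = \frac{38971}{-8 + 4} = \frac{38971}{-4} = 38971 \left(- \frac{1}{4}\right) = - \frac{38971}{4}$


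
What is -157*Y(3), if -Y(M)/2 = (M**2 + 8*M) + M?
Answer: 11304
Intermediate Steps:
Y(M) = -18*M - 2*M**2 (Y(M) = -2*((M**2 + 8*M) + M) = -2*(M**2 + 9*M) = -18*M - 2*M**2)
-157*Y(3) = -(-314)*3*(9 + 3) = -(-314)*3*12 = -157*(-72) = 11304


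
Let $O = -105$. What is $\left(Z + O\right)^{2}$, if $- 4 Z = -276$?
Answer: $1296$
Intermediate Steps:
$Z = 69$ ($Z = \left(- \frac{1}{4}\right) \left(-276\right) = 69$)
$\left(Z + O\right)^{2} = \left(69 - 105\right)^{2} = \left(-36\right)^{2} = 1296$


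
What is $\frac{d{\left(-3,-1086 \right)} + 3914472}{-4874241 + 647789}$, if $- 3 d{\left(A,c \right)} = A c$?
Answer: $- \frac{1956693}{2113226} \approx -0.92593$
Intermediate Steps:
$d{\left(A,c \right)} = - \frac{A c}{3}$
$\frac{d{\left(-3,-1086 \right)} + 3914472}{-4874241 + 647789} = \frac{\left(- \frac{1}{3}\right) \left(-3\right) \left(-1086\right) + 3914472}{-4874241 + 647789} = \frac{-1086 + 3914472}{-4226452} = 3913386 \left(- \frac{1}{4226452}\right) = - \frac{1956693}{2113226}$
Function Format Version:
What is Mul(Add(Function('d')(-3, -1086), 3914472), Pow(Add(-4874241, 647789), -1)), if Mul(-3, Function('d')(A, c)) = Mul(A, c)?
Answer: Rational(-1956693, 2113226) ≈ -0.92593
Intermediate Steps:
Function('d')(A, c) = Mul(Rational(-1, 3), A, c) (Function('d')(A, c) = Mul(Rational(-1, 3), Mul(A, c)) = Mul(Rational(-1, 3), A, c))
Mul(Add(Function('d')(-3, -1086), 3914472), Pow(Add(-4874241, 647789), -1)) = Mul(Add(Mul(Rational(-1, 3), -3, -1086), 3914472), Pow(Add(-4874241, 647789), -1)) = Mul(Add(-1086, 3914472), Pow(-4226452, -1)) = Mul(3913386, Rational(-1, 4226452)) = Rational(-1956693, 2113226)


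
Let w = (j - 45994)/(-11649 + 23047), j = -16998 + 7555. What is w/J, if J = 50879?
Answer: -55437/579918842 ≈ -9.5594e-5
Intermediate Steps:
j = -9443
w = -55437/11398 (w = (-9443 - 45994)/(-11649 + 23047) = -55437/11398 ≈ -4.8637)
w/J = -55437/11398/50879 = -55437/11398*1/50879 = -55437/579918842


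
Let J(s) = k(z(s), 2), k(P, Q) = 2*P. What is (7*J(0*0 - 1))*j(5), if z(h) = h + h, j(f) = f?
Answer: -140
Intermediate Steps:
z(h) = 2*h
J(s) = 4*s (J(s) = 2*(2*s) = 4*s)
(7*J(0*0 - 1))*j(5) = (7*(4*(0*0 - 1)))*5 = (7*(4*(0 - 1)))*5 = (7*(4*(-1)))*5 = (7*(-4))*5 = -28*5 = -140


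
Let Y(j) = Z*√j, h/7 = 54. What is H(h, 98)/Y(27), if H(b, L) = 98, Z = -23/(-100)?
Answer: 9800*√3/207 ≈ 82.000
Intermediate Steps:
h = 378 (h = 7*54 = 378)
Z = 23/100 (Z = -23*(-1/100) = 23/100 ≈ 0.23000)
Y(j) = 23*√j/100
H(h, 98)/Y(27) = 98/((23*√27/100)) = 98/((23*(3*√3)/100)) = 98/((69*√3/100)) = 98*(100*√3/207) = 9800*√3/207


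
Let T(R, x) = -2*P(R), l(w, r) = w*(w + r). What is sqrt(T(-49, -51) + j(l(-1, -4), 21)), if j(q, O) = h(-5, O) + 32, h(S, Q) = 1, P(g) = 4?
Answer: 5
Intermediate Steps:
l(w, r) = w*(r + w)
T(R, x) = -8 (T(R, x) = -2*4 = -8)
j(q, O) = 33 (j(q, O) = 1 + 32 = 33)
sqrt(T(-49, -51) + j(l(-1, -4), 21)) = sqrt(-8 + 33) = sqrt(25) = 5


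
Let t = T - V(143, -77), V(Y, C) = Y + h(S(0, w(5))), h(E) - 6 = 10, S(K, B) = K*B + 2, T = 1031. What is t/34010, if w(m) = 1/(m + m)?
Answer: 436/17005 ≈ 0.025640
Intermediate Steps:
w(m) = 1/(2*m)
S(K, B) = 2 + B*K (S(K, B) = B*K + 2 = 2 + B*K)
h(E) = 16 (h(E) = 6 + 10 = 16)
V(Y, C) = 16 + Y (V(Y, C) = Y + 16 = 16 + Y)
t = 872 (t = 1031 - (16 + 143) = 1031 - 1*159 = 1031 - 159 = 872)
t/34010 = 872/34010 = 872*(1/34010) = 436/17005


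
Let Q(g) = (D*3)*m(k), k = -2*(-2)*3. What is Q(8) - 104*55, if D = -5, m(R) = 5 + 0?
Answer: -5795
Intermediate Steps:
k = 12 (k = 4*3 = 12)
m(R) = 5
Q(g) = -75 (Q(g) = -5*3*5 = -15*5 = -75)
Q(8) - 104*55 = -75 - 104*55 = -75 - 5720 = -5795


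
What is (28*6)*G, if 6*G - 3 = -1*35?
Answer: -896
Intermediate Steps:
G = -16/3 (G = ½ + (-1*35)/6 = ½ + (⅙)*(-35) = ½ - 35/6 = -16/3 ≈ -5.3333)
(28*6)*G = (28*6)*(-16/3) = 168*(-16/3) = -896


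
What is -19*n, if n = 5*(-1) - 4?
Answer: 171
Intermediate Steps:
n = -9 (n = -5 - 4 = -9)
-19*n = -19*(-9) = 171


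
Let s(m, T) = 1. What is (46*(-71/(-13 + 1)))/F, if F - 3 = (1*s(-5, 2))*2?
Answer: 1633/30 ≈ 54.433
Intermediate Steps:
F = 5 (F = 3 + (1*1)*2 = 3 + 1*2 = 3 + 2 = 5)
(46*(-71/(-13 + 1)))/F = (46*(-71/(-13 + 1)))/5 = (46*(-71/(-12)))*(1/5) = (46*(-71*(-1/12)))*(1/5) = (46*(71/12))*(1/5) = (1633/6)*(1/5) = 1633/30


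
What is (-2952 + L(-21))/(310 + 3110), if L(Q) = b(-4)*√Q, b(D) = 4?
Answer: -82/95 + I*√21/855 ≈ -0.86316 + 0.0053597*I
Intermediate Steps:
L(Q) = 4*√Q
(-2952 + L(-21))/(310 + 3110) = (-2952 + 4*√(-21))/(310 + 3110) = (-2952 + 4*(I*√21))/3420 = (-2952 + 4*I*√21)*(1/3420) = -82/95 + I*√21/855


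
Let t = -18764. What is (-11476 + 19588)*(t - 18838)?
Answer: -305027424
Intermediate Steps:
(-11476 + 19588)*(t - 18838) = (-11476 + 19588)*(-18764 - 18838) = 8112*(-37602) = -305027424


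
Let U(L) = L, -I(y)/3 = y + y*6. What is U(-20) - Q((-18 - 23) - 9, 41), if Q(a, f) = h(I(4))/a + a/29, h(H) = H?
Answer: -14468/725 ≈ -19.956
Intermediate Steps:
I(y) = -21*y (I(y) = -3*(y + y*6) = -3*(y + 6*y) = -21*y)
Q(a, f) = -84/a + a/29 (Q(a, f) = (-21*4)/a + a/29 = -84/a + a*(1/29) = -84/a + a/29)
U(-20) - Q((-18 - 23) - 9, 41) = -20 - (-84/((-18 - 23) - 9) + ((-18 - 23) - 9)/29) = -20 - (-84/(-41 - 9) + (-41 - 9)/29) = -20 - (-84/(-50) + (1/29)*(-50)) = -20 - (-84*(-1/50) - 50/29) = -20 - (42/25 - 50/29) = -20 - 1*(-32/725) = -20 + 32/725 = -14468/725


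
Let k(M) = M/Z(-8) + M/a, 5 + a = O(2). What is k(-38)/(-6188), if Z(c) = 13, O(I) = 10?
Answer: 171/100555 ≈ 0.0017006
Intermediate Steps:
a = 5 (a = -5 + 10 = 5)
k(M) = 18*M/65 (k(M) = M/13 + M/5 = 18*M/65)
k(-38)/(-6188) = ((18/65)*(-38))/(-6188) = -684/65*(-1/6188) = 171/100555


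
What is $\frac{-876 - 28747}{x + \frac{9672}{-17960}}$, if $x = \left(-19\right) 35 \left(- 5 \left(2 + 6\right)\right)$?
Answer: $- \frac{66503635}{59715791} \approx -1.1137$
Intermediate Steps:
$x = 26600$ ($x = - 665 \left(\left(-5\right) 8\right) = \left(-665\right) \left(-40\right) = 26600$)
$\frac{-876 - 28747}{x + \frac{9672}{-17960}} = \frac{-876 - 28747}{26600 + \frac{9672}{-17960}} = - \frac{29623}{26600 + 9672 \left(- \frac{1}{17960}\right)} = - \frac{29623}{26600 - \frac{1209}{2245}} = - \frac{29623}{\frac{59715791}{2245}} = \left(-29623\right) \frac{2245}{59715791} = - \frac{66503635}{59715791}$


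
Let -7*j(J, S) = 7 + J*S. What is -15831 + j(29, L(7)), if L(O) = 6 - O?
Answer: -110795/7 ≈ -15828.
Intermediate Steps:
j(J, S) = -1 - J*S/7 (j(J, S) = -(7 + J*S)/7 = -1 - J*S/7)
-15831 + j(29, L(7)) = -15831 + (-1 - 1/7*29*(6 - 1*7)) = -15831 + (-1 - 1/7*29*(6 - 7)) = -15831 + (-1 - 1/7*29*(-1)) = -15831 + (-1 + 29/7) = -15831 + 22/7 = -110795/7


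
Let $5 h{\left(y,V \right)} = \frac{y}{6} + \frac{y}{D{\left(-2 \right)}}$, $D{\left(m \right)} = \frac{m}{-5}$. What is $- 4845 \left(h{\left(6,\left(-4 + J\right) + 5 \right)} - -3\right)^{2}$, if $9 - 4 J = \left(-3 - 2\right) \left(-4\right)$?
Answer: $- \frac{931209}{5} \approx -1.8624 \cdot 10^{5}$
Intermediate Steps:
$J = - \frac{11}{4}$ ($J = \frac{9}{4} - \frac{\left(-3 - 2\right) \left(-4\right)}{4} = \frac{9}{4} - \frac{\left(-5\right) \left(-4\right)}{4} = \frac{9}{4} - 5 = - \frac{11}{4} \approx -2.75$)
$D{\left(m \right)} = - \frac{m}{5}$ ($D{\left(m \right)} = m \left(- \frac{1}{5}\right) = - \frac{m}{5}$)
$h{\left(y,V \right)} = \frac{8 y}{15}$ ($h{\left(y,V \right)} = \frac{\frac{y}{6} + \frac{y}{\left(- \frac{1}{5}\right) \left(-2\right)}}{5} = \frac{y \frac{1}{6} + \frac{y}{\frac{2}{5}}}{5} = \frac{\frac{y}{6} + y \frac{5}{2}}{5} = \frac{\frac{y}{6} + \frac{5 y}{2}}{5} = \frac{\frac{8}{3} y}{5} = \frac{8 y}{15}$)
$- 4845 \left(h{\left(6,\left(-4 + J\right) + 5 \right)} - -3\right)^{2} = - 4845 \left(\frac{8}{15} \cdot 6 - -3\right)^{2} = - 4845 \left(\frac{16}{5} + 3\right)^{2} = - 4845 \left(\frac{31}{5}\right)^{2} = \left(-4845\right) \frac{961}{25} = - \frac{931209}{5}$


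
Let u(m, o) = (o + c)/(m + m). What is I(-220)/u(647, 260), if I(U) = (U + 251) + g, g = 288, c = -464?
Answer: -206393/102 ≈ -2023.5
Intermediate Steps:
u(m, o) = (-464 + o)/(2*m) (u(m, o) = (o - 464)/(m + m) = (-464 + o)/((2*m)) = (-464 + o)*(1/(2*m)) = (-464 + o)/(2*m))
I(U) = 539 + U (I(U) = (U + 251) + 288 = (251 + U) + 288 = 539 + U)
I(-220)/u(647, 260) = (539 - 220)/(((½)*(-464 + 260)/647)) = 319/(((½)*(1/647)*(-204))) = 319/(-102/647) = 319*(-647/102) = -206393/102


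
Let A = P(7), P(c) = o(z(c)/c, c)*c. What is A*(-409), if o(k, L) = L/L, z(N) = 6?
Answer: -2863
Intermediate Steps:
o(k, L) = 1
P(c) = c (P(c) = 1*c = c)
A = 7
A*(-409) = 7*(-409) = -2863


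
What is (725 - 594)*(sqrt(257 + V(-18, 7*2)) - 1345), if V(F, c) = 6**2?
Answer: -176195 + 131*sqrt(293) ≈ -1.7395e+5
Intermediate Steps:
V(F, c) = 36
(725 - 594)*(sqrt(257 + V(-18, 7*2)) - 1345) = (725 - 594)*(sqrt(257 + 36) - 1345) = 131*(sqrt(293) - 1345) = 131*(-1345 + sqrt(293)) = -176195 + 131*sqrt(293)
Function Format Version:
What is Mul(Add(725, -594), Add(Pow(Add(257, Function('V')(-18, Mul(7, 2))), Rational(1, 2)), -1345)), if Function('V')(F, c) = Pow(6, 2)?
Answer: Add(-176195, Mul(131, Pow(293, Rational(1, 2)))) ≈ -1.7395e+5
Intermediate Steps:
Function('V')(F, c) = 36
Mul(Add(725, -594), Add(Pow(Add(257, Function('V')(-18, Mul(7, 2))), Rational(1, 2)), -1345)) = Mul(Add(725, -594), Add(Pow(Add(257, 36), Rational(1, 2)), -1345)) = Mul(131, Add(Pow(293, Rational(1, 2)), -1345)) = Mul(131, Add(-1345, Pow(293, Rational(1, 2)))) = Add(-176195, Mul(131, Pow(293, Rational(1, 2))))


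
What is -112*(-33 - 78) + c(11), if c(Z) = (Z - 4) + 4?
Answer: 12443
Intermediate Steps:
c(Z) = Z (c(Z) = (-4 + Z) + 4 = Z)
-112*(-33 - 78) + c(11) = -112*(-33 - 78) + 11 = -112*(-111) + 11 = 12432 + 11 = 12443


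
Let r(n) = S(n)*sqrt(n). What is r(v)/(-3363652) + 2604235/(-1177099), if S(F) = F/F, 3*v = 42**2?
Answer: -2604235/1177099 - 7*sqrt(3)/1681826 ≈ -2.2124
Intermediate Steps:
v = 588 (v = (1/3)*42**2 = (1/3)*1764 = 588)
S(F) = 1
r(n) = sqrt(n) (r(n) = 1*sqrt(n) = sqrt(n))
r(v)/(-3363652) + 2604235/(-1177099) = sqrt(588)/(-3363652) + 2604235/(-1177099) = (14*sqrt(3))*(-1/3363652) + 2604235*(-1/1177099) = -7*sqrt(3)/1681826 - 2604235/1177099 = -2604235/1177099 - 7*sqrt(3)/1681826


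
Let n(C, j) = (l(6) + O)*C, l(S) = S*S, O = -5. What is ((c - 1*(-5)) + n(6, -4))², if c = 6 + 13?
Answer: 44100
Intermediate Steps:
c = 19
l(S) = S²
n(C, j) = 31*C (n(C, j) = (6² - 5)*C = (36 - 5)*C = 31*C)
((c - 1*(-5)) + n(6, -4))² = ((19 - 1*(-5)) + 31*6)² = ((19 + 5) + 186)² = (24 + 186)² = 210² = 44100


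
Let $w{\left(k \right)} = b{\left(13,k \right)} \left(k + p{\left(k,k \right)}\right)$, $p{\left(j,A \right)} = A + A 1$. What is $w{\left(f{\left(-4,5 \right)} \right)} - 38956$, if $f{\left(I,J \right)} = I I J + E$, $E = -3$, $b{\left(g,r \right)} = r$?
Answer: $-21169$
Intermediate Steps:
$p{\left(j,A \right)} = 2 A$ ($p{\left(j,A \right)} = A + A = 2 A$)
$f{\left(I,J \right)} = -3 + J I^{2}$ ($f{\left(I,J \right)} = I I J - 3 = I^{2} J - 3 = J I^{2} - 3 = -3 + J I^{2}$)
$w{\left(k \right)} = 3 k^{2}$ ($w{\left(k \right)} = k \left(k + 2 k\right) = k 3 k = 3 k^{2}$)
$w{\left(f{\left(-4,5 \right)} \right)} - 38956 = 3 \left(-3 + 5 \left(-4\right)^{2}\right)^{2} - 38956 = 3 \left(-3 + 5 \cdot 16\right)^{2} - 38956 = 3 \left(-3 + 80\right)^{2} - 38956 = 3 \cdot 77^{2} - 38956 = 3 \cdot 5929 - 38956 = 17787 - 38956 = -21169$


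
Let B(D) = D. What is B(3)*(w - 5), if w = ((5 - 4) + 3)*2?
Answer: 9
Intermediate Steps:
w = 8 (w = (1 + 3)*2 = 4*2 = 8)
B(3)*(w - 5) = 3*(8 - 5) = 3*3 = 9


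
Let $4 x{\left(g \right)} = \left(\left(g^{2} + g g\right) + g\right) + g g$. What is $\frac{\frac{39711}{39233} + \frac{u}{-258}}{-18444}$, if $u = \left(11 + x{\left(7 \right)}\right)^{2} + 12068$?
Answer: $\frac{2237396257}{746769082464} \approx 0.0029961$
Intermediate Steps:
$x{\left(g \right)} = \frac{g}{4} + \frac{3 g^{2}}{4}$ ($x{\left(g \right)} = \frac{\left(\left(g^{2} + g g\right) + g\right) + g g}{4} = \frac{\left(\left(g^{2} + g^{2}\right) + g\right) + g^{2}}{4} = \frac{\left(2 g^{2} + g\right) + g^{2}}{4} = \frac{\left(g + 2 g^{2}\right) + g^{2}}{4} = \frac{g + 3 g^{2}}{4} = \frac{g}{4} + \frac{3 g^{2}}{4}$)
$u = \frac{58073}{4}$ ($u = \left(11 + \frac{1}{4} \cdot 7 \left(1 + 3 \cdot 7\right)\right)^{2} + 12068 = \left(11 + \frac{1}{4} \cdot 7 \left(1 + 21\right)\right)^{2} + 12068 = \left(11 + \frac{1}{4} \cdot 7 \cdot 22\right)^{2} + 12068 = \left(11 + \frac{77}{2}\right)^{2} + 12068 = \left(\frac{99}{2}\right)^{2} + 12068 = \frac{9801}{4} + 12068 = \frac{58073}{4} \approx 14518.0$)
$\frac{\frac{39711}{39233} + \frac{u}{-258}}{-18444} = \frac{\frac{39711}{39233} + \frac{58073}{4 \left(-258\right)}}{-18444} = \left(39711 \cdot \frac{1}{39233} + \frac{58073}{4} \left(- \frac{1}{258}\right)\right) \left(- \frac{1}{18444}\right) = \left(\frac{39711}{39233} - \frac{58073}{1032}\right) \left(- \frac{1}{18444}\right) = \left(- \frac{2237396257}{40488456}\right) \left(- \frac{1}{18444}\right) = \frac{2237396257}{746769082464}$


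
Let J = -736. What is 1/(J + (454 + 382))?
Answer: 1/100 ≈ 0.010000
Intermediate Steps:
1/(J + (454 + 382)) = 1/(-736 + (454 + 382)) = 1/(-736 + 836) = 1/100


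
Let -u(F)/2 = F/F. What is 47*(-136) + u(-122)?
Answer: -6394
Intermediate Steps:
u(F) = -2 (u(F) = -2*F/F = -2*1 = -2)
47*(-136) + u(-122) = 47*(-136) - 2 = -6392 - 2 = -6394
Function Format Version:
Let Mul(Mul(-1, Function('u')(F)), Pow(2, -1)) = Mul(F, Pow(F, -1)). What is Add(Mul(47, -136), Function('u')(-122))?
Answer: -6394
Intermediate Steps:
Function('u')(F) = -2 (Function('u')(F) = Mul(-2, Mul(F, Pow(F, -1))) = Mul(-2, 1) = -2)
Add(Mul(47, -136), Function('u')(-122)) = Add(Mul(47, -136), -2) = Add(-6392, -2) = -6394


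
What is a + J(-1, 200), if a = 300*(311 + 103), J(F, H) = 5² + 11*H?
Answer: 126425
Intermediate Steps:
J(F, H) = 25 + 11*H
a = 124200 (a = 300*414 = 124200)
a + J(-1, 200) = 124200 + (25 + 11*200) = 124200 + (25 + 2200) = 124200 + 2225 = 126425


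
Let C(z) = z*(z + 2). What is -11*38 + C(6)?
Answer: -370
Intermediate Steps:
C(z) = z*(2 + z)
-11*38 + C(6) = -11*38 + 6*(2 + 6) = -418 + 6*8 = -418 + 48 = -370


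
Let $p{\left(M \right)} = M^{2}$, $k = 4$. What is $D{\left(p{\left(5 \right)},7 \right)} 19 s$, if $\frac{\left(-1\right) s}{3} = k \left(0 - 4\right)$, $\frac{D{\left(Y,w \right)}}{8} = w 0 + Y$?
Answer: $182400$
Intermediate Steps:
$D{\left(Y,w \right)} = 8 Y$ ($D{\left(Y,w \right)} = 8 \left(w 0 + Y\right) = 8 \left(0 + Y\right) = 8 Y$)
$s = 48$ ($s = - 3 \cdot 4 \left(0 - 4\right) = - 3 \cdot 4 \left(-4\right) = \left(-3\right) \left(-16\right) = 48$)
$D{\left(p{\left(5 \right)},7 \right)} 19 s = 8 \cdot 5^{2} \cdot 19 \cdot 48 = 8 \cdot 25 \cdot 19 \cdot 48 = 200 \cdot 19 \cdot 48 = 3800 \cdot 48 = 182400$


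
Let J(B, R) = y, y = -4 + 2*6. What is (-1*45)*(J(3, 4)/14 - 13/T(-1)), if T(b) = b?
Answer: -4275/7 ≈ -610.71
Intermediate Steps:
y = 8 (y = -4 + 12 = 8)
J(B, R) = 8
(-1*45)*(J(3, 4)/14 - 13/T(-1)) = (-1*45)*(8/14 - 13/(-1)) = -45*(8*(1/14) - 13*(-1)) = -45*(4/7 + 13) = -45*95/7 = -4275/7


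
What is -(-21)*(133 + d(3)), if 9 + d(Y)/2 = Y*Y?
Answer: 2793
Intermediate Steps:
d(Y) = -18 + 2*Y**2 (d(Y) = -18 + 2*(Y*Y) = -18 + 2*Y**2)
-(-21)*(133 + d(3)) = -(-21)*(133 + (-18 + 2*3**2)) = -(-21)*(133 + (-18 + 2*9)) = -(-21)*(133 + (-18 + 18)) = -(-21)*(133 + 0) = -(-21)*133 = -1*(-2793) = 2793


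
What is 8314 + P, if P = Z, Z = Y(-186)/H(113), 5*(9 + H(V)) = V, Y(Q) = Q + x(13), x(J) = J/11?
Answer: 6208707/748 ≈ 8300.4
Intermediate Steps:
x(J) = J/11 (x(J) = J*(1/11) = J/11)
Y(Q) = 13/11 + Q (Y(Q) = Q + (1/11)*13 = Q + 13/11 = 13/11 + Q)
H(V) = -9 + V/5
Z = -10165/748 (Z = (13/11 - 186)/(-9 + (1/5)*113) = -2033/(11*(-9 + 113/5)) = -2033/(11*68/5) = -2033/11*5/68 = -10165/748 ≈ -13.590)
P = -10165/748 ≈ -13.590
8314 + P = 8314 - 10165/748 = 6208707/748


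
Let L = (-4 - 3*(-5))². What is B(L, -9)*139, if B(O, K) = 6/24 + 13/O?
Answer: 24047/484 ≈ 49.684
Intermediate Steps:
L = 121 (L = (-4 + 15)² = 11² = 121)
B(O, K) = ¼ + 13/O (B(O, K) = 6*(1/24) + 13/O = ¼ + 13/O)
B(L, -9)*139 = ((¼)*(52 + 121)/121)*139 = ((¼)*(1/121)*173)*139 = (173/484)*139 = 24047/484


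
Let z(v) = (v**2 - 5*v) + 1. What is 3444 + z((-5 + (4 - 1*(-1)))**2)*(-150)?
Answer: 3294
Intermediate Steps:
z(v) = 1 + v**2 - 5*v
3444 + z((-5 + (4 - 1*(-1)))**2)*(-150) = 3444 + (1 + ((-5 + (4 - 1*(-1)))**2)**2 - 5*(-5 + (4 - 1*(-1)))**2)*(-150) = 3444 + (1 + ((-5 + (4 + 1))**2)**2 - 5*(-5 + (4 + 1))**2)*(-150) = 3444 + (1 + ((-5 + 5)**2)**2 - 5*(-5 + 5)**2)*(-150) = 3444 + (1 + (0**2)**2 - 5*0**2)*(-150) = 3444 + (1 + 0**2 - 5*0)*(-150) = 3444 + (1 + 0 + 0)*(-150) = 3444 + 1*(-150) = 3444 - 150 = 3294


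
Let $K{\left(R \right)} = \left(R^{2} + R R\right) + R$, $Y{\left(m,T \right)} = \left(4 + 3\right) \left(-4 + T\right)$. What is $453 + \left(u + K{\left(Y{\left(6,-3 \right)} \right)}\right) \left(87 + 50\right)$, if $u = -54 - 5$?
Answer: $643531$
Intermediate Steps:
$u = -59$
$Y{\left(m,T \right)} = -28 + 7 T$ ($Y{\left(m,T \right)} = 7 \left(-4 + T\right) = -28 + 7 T$)
$K{\left(R \right)} = R + 2 R^{2}$ ($K{\left(R \right)} = \left(R^{2} + R^{2}\right) + R = 2 R^{2} + R = R + 2 R^{2}$)
$453 + \left(u + K{\left(Y{\left(6,-3 \right)} \right)}\right) \left(87 + 50\right) = 453 + \left(-59 + \left(-28 + 7 \left(-3\right)\right) \left(1 + 2 \left(-28 + 7 \left(-3\right)\right)\right)\right) \left(87 + 50\right) = 453 + \left(-59 + \left(-28 - 21\right) \left(1 + 2 \left(-28 - 21\right)\right)\right) 137 = 453 + \left(-59 - 49 \left(1 + 2 \left(-49\right)\right)\right) 137 = 453 + \left(-59 - 49 \left(1 - 98\right)\right) 137 = 453 + \left(-59 - -4753\right) 137 = 453 + \left(-59 + 4753\right) 137 = 453 + 4694 \cdot 137 = 453 + 643078 = 643531$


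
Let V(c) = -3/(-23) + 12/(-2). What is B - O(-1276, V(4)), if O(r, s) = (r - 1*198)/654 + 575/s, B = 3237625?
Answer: 9528625313/2943 ≈ 3.2377e+6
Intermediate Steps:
V(c) = -135/23 (V(c) = -3*(-1/23) + 12*(-½) = 3/23 - 6 = -135/23)
O(r, s) = -33/109 + 575/s + r/654 (O(r, s) = (r - 198)*(1/654) + 575/s = (-198 + r)*(1/654) + 575/s = (-33/109 + r/654) + 575/s = -33/109 + 575/s + r/654)
B - O(-1276, V(4)) = 3237625 - (376050 - 135*(-198 - 1276)/23)/(654*(-135/23)) = 3237625 - (-23)*(376050 - 135/23*(-1474))/(654*135) = 3237625 - (-23)*(376050 + 198990/23)/(654*135) = 3237625 - (-23)*8848140/(654*135*23) = 3237625 - 1*(-294938/2943) = 3237625 + 294938/2943 = 9528625313/2943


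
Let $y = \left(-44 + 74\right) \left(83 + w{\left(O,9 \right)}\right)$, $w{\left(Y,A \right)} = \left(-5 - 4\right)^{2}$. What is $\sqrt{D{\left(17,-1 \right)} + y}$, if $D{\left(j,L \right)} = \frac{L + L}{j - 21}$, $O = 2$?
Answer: $\frac{\sqrt{19682}}{2} \approx 70.146$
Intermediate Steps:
$D{\left(j,L \right)} = \frac{2 L}{-21 + j}$
$w{\left(Y,A \right)} = 81$ ($w{\left(Y,A \right)} = \left(-9\right)^{2} = 81$)
$y = 4920$ ($y = \left(-44 + 74\right) \left(83 + 81\right) = 30 \cdot 164 = 4920$)
$\sqrt{D{\left(17,-1 \right)} + y} = \sqrt{2 \left(-1\right) \frac{1}{-21 + 17} + 4920} = \sqrt{2 \left(-1\right) \frac{1}{-4} + 4920} = \sqrt{2 \left(-1\right) \left(- \frac{1}{4}\right) + 4920} = \sqrt{\frac{1}{2} + 4920} = \sqrt{\frac{9841}{2}} = \frac{\sqrt{19682}}{2}$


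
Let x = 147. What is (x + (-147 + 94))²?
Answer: 8836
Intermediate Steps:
(x + (-147 + 94))² = (147 + (-147 + 94))² = (147 - 53)² = 94² = 8836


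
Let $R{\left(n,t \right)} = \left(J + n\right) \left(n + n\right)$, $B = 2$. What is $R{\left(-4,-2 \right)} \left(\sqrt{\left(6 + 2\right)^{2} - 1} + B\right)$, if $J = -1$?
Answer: $80 + 120 \sqrt{7} \approx 397.49$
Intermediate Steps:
$R{\left(n,t \right)} = 2 n \left(-1 + n\right)$ ($R{\left(n,t \right)} = \left(-1 + n\right) \left(n + n\right) = \left(-1 + n\right) 2 n = 2 n \left(-1 + n\right)$)
$R{\left(-4,-2 \right)} \left(\sqrt{\left(6 + 2\right)^{2} - 1} + B\right) = 2 \left(-4\right) \left(-1 - 4\right) \left(\sqrt{\left(6 + 2\right)^{2} - 1} + 2\right) = 2 \left(-4\right) \left(-5\right) \left(\sqrt{8^{2} - 1} + 2\right) = 40 \left(\sqrt{64 - 1} + 2\right) = 40 \left(\sqrt{63} + 2\right) = 40 \left(3 \sqrt{7} + 2\right) = 40 \left(2 + 3 \sqrt{7}\right) = 80 + 120 \sqrt{7}$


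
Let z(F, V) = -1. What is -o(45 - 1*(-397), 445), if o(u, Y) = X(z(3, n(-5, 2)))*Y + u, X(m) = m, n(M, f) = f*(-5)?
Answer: 3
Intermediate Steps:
n(M, f) = -5*f
o(u, Y) = u - Y (o(u, Y) = -Y + u = u - Y)
-o(45 - 1*(-397), 445) = -((45 - 1*(-397)) - 1*445) = -((45 + 397) - 445) = -(442 - 445) = -1*(-3) = 3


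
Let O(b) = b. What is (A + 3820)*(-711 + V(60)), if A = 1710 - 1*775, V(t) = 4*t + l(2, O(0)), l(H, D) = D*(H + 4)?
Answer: -2239605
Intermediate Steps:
l(H, D) = D*(4 + H)
V(t) = 4*t (V(t) = 4*t + 0*(4 + 2) = 4*t + 0*6 = 4*t + 0 = 4*t)
A = 935 (A = 1710 - 775 = 935)
(A + 3820)*(-711 + V(60)) = (935 + 3820)*(-711 + 4*60) = 4755*(-711 + 240) = 4755*(-471) = -2239605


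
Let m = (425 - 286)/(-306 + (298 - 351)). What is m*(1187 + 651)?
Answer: -255482/359 ≈ -711.65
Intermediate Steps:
m = -139/359 (m = 139/(-306 - 53) = 139/(-359) = 139*(-1/359) = -139/359 ≈ -0.38719)
m*(1187 + 651) = -139*(1187 + 651)/359 = -139/359*1838 = -255482/359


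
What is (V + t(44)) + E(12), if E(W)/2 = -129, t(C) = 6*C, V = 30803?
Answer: 30809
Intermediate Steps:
E(W) = -258 (E(W) = 2*(-129) = -258)
(V + t(44)) + E(12) = (30803 + 6*44) - 258 = (30803 + 264) - 258 = 31067 - 258 = 30809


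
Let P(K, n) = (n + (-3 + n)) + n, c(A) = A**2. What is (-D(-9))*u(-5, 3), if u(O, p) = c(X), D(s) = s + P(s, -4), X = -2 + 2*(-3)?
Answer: 1536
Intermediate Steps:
X = -8 (X = -2 - 6 = -8)
P(K, n) = -3 + 3*n (P(K, n) = (-3 + 2*n) + n = -3 + 3*n)
D(s) = -15 + s (D(s) = s + (-3 + 3*(-4)) = s + (-3 - 12) = s - 15 = -15 + s)
u(O, p) = 64 (u(O, p) = (-8)**2 = 64)
(-D(-9))*u(-5, 3) = -(-15 - 9)*64 = -1*(-24)*64 = 24*64 = 1536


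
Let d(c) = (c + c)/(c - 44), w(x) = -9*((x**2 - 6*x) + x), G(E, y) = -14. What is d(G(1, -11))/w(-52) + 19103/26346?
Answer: 615741182/849223791 ≈ 0.72506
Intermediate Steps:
w(x) = -9*x**2 + 45*x (w(x) = -9*(x**2 - 5*x) = -9*x**2 + 45*x)
d(c) = 2*c/(-44 + c) (d(c) = (2*c)/(-44 + c) = 2*c/(-44 + c))
d(G(1, -11))/w(-52) + 19103/26346 = (2*(-14)/(-44 - 14))/((9*(-52)*(5 - 1*(-52)))) + 19103/26346 = (2*(-14)/(-58))/((9*(-52)*(5 + 52))) + 19103*(1/26346) = (2*(-14)*(-1/58))/((9*(-52)*57)) + 19103/26346 = (14/29)/(-26676) + 19103/26346 = (14/29)*(-1/26676) + 19103/26346 = -7/386802 + 19103/26346 = 615741182/849223791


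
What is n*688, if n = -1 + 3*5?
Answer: 9632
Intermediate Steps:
n = 14 (n = -1 + 15 = 14)
n*688 = 14*688 = 9632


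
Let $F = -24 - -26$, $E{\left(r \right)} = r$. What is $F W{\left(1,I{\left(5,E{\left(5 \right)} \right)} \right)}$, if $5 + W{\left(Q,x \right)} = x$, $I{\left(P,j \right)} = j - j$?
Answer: $-10$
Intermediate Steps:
$I{\left(P,j \right)} = 0$
$F = 2$ ($F = -24 + 26 = 2$)
$W{\left(Q,x \right)} = -5 + x$
$F W{\left(1,I{\left(5,E{\left(5 \right)} \right)} \right)} = 2 \left(-5 + 0\right) = 2 \left(-5\right) = -10$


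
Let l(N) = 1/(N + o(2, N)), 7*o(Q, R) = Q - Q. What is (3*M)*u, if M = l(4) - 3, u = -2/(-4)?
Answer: -33/8 ≈ -4.1250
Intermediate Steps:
o(Q, R) = 0 (o(Q, R) = (Q - Q)/7 = (1/7)*0 = 0)
l(N) = 1/N (l(N) = 1/(N + 0) = 1/N)
u = 1/2 (u = -2*(-1/4) = 1/2 ≈ 0.50000)
M = -11/4 (M = 1/4 - 3 = -11/4 ≈ -2.7500)
(3*M)*u = (3*(-11/4))*(1/2) = -33/4*1/2 = -33/8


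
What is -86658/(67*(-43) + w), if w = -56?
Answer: 2626/89 ≈ 29.506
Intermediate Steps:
-86658/(67*(-43) + w) = -86658/(67*(-43) - 56) = -86658/(-2881 - 56) = -86658/(-2937) = -86658*(-1/2937) = 2626/89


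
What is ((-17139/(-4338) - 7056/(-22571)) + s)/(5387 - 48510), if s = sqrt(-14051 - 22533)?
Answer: -139151099/1407434070918 - 2*I*sqrt(9146)/43123 ≈ -9.8869e-5 - 0.0044354*I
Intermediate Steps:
s = 2*I*sqrt(9146) (s = sqrt(-36584) = 2*I*sqrt(9146) ≈ 191.27*I)
((-17139/(-4338) - 7056/(-22571)) + s)/(5387 - 48510) = ((-17139/(-4338) - 7056/(-22571)) + 2*I*sqrt(9146))/(5387 - 48510) = ((-17139*(-1/4338) - 7056*(-1/22571)) + 2*I*sqrt(9146))/(-43123) = ((5713/1446 + 7056/22571) + 2*I*sqrt(9146))*(-1/43123) = (139151099/32637666 + 2*I*sqrt(9146))*(-1/43123) = -139151099/1407434070918 - 2*I*sqrt(9146)/43123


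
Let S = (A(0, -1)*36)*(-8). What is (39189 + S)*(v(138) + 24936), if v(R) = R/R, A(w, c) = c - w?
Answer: 984437949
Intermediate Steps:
v(R) = 1
S = 288 (S = ((-1 - 1*0)*36)*(-8) = ((-1 + 0)*36)*(-8) = -1*36*(-8) = -36*(-8) = 288)
(39189 + S)*(v(138) + 24936) = (39189 + 288)*(1 + 24936) = 39477*24937 = 984437949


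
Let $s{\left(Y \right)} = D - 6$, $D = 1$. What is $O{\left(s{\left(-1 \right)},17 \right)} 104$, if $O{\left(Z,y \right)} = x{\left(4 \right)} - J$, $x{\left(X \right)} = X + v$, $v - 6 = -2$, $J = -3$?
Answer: $1144$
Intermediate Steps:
$v = 4$ ($v = 6 - 2 = 4$)
$s{\left(Y \right)} = -5$ ($s{\left(Y \right)} = 1 - 6 = -5$)
$x{\left(X \right)} = 4 + X$ ($x{\left(X \right)} = X + 4 = 4 + X$)
$O{\left(Z,y \right)} = 11$ ($O{\left(Z,y \right)} = \left(4 + 4\right) - -3 = 8 + 3 = 11$)
$O{\left(s{\left(-1 \right)},17 \right)} 104 = 11 \cdot 104 = 1144$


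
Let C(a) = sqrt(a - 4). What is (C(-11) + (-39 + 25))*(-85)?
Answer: 1190 - 85*I*sqrt(15) ≈ 1190.0 - 329.2*I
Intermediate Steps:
C(a) = sqrt(-4 + a)
(C(-11) + (-39 + 25))*(-85) = (sqrt(-4 - 11) + (-39 + 25))*(-85) = (sqrt(-15) - 14)*(-85) = (I*sqrt(15) - 14)*(-85) = (-14 + I*sqrt(15))*(-85) = 1190 - 85*I*sqrt(15)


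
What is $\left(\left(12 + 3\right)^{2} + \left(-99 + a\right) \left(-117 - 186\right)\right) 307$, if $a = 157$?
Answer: $-5326143$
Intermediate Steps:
$\left(\left(12 + 3\right)^{2} + \left(-99 + a\right) \left(-117 - 186\right)\right) 307 = \left(\left(12 + 3\right)^{2} + \left(-99 + 157\right) \left(-117 - 186\right)\right) 307 = \left(15^{2} + 58 \left(-303\right)\right) 307 = \left(225 - 17574\right) 307 = \left(-17349\right) 307 = -5326143$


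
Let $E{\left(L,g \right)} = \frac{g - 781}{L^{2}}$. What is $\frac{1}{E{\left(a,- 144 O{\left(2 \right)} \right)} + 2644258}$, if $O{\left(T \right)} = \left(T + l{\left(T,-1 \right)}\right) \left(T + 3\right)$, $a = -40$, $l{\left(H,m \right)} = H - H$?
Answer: $\frac{1600}{4230810579} \approx 3.7818 \cdot 10^{-7}$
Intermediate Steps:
$l{\left(H,m \right)} = 0$
$O{\left(T \right)} = T \left(3 + T\right)$ ($O{\left(T \right)} = \left(T + 0\right) \left(T + 3\right) = T \left(3 + T\right)$)
$E{\left(L,g \right)} = \frac{-781 + g}{L^{2}}$ ($E{\left(L,g \right)} = \frac{g - 781}{L^{2}} = \frac{-781 + g}{L^{2}}$)
$\frac{1}{E{\left(a,- 144 O{\left(2 \right)} \right)} + 2644258} = \frac{1}{\frac{-781 - 144 \cdot 2 \left(3 + 2\right)}{1600} + 2644258} = \frac{1}{\frac{-781 - 144 \cdot 2 \cdot 5}{1600} + 2644258} = \frac{1}{\frac{-781 - 1440}{1600} + 2644258} = \frac{1}{\frac{1}{1600} \left(-2221\right) + 2644258} = \frac{1}{- \frac{2221}{1600} + 2644258} = \frac{1}{\frac{4230810579}{1600}} = \frac{1600}{4230810579}$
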